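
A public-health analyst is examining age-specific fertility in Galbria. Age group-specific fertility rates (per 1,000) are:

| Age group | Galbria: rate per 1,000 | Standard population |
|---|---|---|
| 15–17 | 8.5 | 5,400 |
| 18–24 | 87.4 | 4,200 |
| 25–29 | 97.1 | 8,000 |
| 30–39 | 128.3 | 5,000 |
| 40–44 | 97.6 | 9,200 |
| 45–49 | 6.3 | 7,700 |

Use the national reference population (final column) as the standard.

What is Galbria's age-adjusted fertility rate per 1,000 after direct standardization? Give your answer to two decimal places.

Standard total = 39,500; weights = 0.1367, 0.1063, 0.2025, 0.1266, 0.2329, 0.1949.
Standardized rate: 0.1367×8.5 + 0.1063×87.4 + 0.2025×97.1 + 0.1266×128.3 + 0.2329×97.6 + 0.1949×6.3 = 70.3218 per 1,000.

70.32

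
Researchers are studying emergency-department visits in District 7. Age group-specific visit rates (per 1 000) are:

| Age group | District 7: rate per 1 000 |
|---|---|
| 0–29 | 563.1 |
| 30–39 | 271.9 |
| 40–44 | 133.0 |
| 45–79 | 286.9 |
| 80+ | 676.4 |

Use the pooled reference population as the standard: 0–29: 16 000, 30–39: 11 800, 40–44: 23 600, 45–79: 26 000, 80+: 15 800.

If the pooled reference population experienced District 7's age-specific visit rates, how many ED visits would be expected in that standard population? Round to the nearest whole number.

Expected ED visits = Σ (standard pop × age-specific rate ÷ 1 000)
= 16 000×563.1/1 000 + 11 800×271.9/1 000 + 23 600×133.0/1 000 + 26 000×286.9/1 000 + 15 800×676.4/1 000
= 9009.60 + 3208.42 + 3138.80 + 7459.40 + 10687.12 = 33503.34.

33503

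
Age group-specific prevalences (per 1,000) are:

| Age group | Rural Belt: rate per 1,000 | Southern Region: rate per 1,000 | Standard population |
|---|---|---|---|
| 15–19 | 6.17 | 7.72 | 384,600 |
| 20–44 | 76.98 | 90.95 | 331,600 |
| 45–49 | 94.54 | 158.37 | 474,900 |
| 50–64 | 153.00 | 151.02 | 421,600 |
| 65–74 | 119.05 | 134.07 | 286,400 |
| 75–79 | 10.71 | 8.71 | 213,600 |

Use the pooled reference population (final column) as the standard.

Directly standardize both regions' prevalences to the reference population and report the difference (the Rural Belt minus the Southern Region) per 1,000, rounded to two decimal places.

Standard total = 2,112,700; weights = 0.1820, 0.1570, 0.2248, 0.1996, 0.1356, 0.1011.
The Rural Belt: 0.1820×6.17 + 0.1570×76.98 + 0.2248×94.54 + 0.1996×153.00 + 0.1356×119.05 + 0.1011×10.71 = 82.2100 per 1,000.
The Southern Region: 0.1820×7.72 + 0.1570×90.95 + 0.2248×158.37 + 0.1996×151.02 + 0.1356×134.07 + 0.1011×8.71 = 100.4715 per 1,000.
Difference = 82.2100 − 100.4715 = -18.2616.

-18.26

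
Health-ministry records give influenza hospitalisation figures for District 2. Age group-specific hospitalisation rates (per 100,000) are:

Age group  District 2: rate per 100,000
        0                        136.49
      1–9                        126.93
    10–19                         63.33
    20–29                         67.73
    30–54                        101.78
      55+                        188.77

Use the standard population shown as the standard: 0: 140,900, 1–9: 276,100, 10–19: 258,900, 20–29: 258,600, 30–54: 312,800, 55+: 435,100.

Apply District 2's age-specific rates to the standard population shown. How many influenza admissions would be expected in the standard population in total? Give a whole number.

Expected influenza admissions = Σ (standard pop × age-specific rate ÷ 100,000)
= 140,900×136.49/100,000 + 276,100×126.93/100,000 + 258,900×63.33/100,000 + 258,600×67.73/100,000 + 312,800×101.78/100,000 + 435,100×188.77/100,000
= 192.31 + 350.45 + 163.96 + 175.15 + 318.37 + 821.34 = 2021.59.

2022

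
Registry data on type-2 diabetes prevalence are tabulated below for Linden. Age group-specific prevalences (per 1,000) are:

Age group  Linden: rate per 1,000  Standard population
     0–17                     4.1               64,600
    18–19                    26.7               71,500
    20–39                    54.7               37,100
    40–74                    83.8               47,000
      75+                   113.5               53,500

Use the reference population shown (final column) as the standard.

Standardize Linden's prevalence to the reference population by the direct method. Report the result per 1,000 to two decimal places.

51.93

Standard total = 273,700; weights = 0.2360, 0.2612, 0.1355, 0.1717, 0.1955.
Standardized rate: 0.2360×4.1 + 0.2612×26.7 + 0.1355×54.7 + 0.1717×83.8 + 0.1955×113.5 = 51.9332 per 1,000.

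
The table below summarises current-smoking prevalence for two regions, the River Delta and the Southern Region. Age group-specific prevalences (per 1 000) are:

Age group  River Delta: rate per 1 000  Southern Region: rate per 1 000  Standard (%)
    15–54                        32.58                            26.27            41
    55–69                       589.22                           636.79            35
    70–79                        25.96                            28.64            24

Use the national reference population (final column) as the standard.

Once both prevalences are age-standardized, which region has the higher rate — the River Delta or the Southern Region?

Standard weights: 0.41, 0.35, 0.24.
The River Delta: 0.4100×32.58 + 0.3500×589.22 + 0.2400×25.96 = 225.8152 per 1 000.
The Southern Region: 0.4100×26.27 + 0.3500×636.79 + 0.2400×28.64 = 240.5208 per 1 000.

Southern Region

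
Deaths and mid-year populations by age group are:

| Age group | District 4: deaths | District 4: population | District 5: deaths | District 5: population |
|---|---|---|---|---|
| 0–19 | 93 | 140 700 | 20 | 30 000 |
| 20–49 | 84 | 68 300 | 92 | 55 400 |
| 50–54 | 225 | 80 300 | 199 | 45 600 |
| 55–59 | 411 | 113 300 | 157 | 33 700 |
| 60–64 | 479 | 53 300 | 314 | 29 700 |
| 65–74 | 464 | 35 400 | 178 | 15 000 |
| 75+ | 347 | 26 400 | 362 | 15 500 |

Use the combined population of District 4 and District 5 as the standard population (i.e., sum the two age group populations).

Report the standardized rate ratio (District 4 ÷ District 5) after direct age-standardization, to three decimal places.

0.776

Age-specific rates per 100 000 for District 4: 66.10, 122.99, 280.20, 362.75, 898.69, 1310.73, 1314.39.
For District 5: 66.67, 166.06, 436.40, 465.88, 1057.24, 1186.67, 2335.48.
Combined standard total = 742 600; weights = 0.2299, 0.1666, 0.1695, 0.1980, 0.1118, 0.0679, 0.0564.
District 4: 0.2299×66.10 + 0.1666×122.99 + 0.1695×280.20 + 0.1980×362.75 + 0.1118×898.69 + 0.0679×1310.73 + 0.0564×1314.39 = 418.5610 per 100 000.
District 5: 0.2299×66.67 + 0.1666×166.06 + 0.1695×436.40 + 0.1980×465.88 + 0.1118×1057.24 + 0.0679×1186.67 + 0.0564×2335.48 = 539.6778 per 100 000.
Ratio = 418.5610 ÷ 539.6778 = 0.77558.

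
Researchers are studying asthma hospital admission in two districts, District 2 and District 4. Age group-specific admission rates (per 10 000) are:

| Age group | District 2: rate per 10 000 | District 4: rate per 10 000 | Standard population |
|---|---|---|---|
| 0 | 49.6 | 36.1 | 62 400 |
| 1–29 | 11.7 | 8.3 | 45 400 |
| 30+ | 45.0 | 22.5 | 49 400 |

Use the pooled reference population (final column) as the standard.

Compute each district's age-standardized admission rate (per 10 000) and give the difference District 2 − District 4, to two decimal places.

13.41

Standard total = 157 200; weights = 0.3969, 0.2888, 0.3142.
District 2: 0.3969×49.6 + 0.2888×11.7 + 0.3142×45.0 = 37.2088 per 10 000.
District 4: 0.3969×36.1 + 0.2888×8.3 + 0.3142×22.5 = 23.7975 per 10 000.
Difference = 37.2088 − 23.7975 = 13.4113.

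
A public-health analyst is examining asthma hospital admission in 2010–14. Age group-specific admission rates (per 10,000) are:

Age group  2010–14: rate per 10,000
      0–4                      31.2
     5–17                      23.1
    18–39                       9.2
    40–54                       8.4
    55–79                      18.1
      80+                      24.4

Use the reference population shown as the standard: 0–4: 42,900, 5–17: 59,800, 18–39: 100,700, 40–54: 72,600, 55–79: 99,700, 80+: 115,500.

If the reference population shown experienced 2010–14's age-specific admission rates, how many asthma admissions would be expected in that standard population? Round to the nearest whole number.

888

Expected asthma admissions = Σ (standard pop × age-specific rate ÷ 10,000)
= 42,900×31.2/10,000 + 59,800×23.1/10,000 + 100,700×9.2/10,000 + 72,600×8.4/10,000 + 99,700×18.1/10,000 + 115,500×24.4/10,000
= 133.85 + 138.14 + 92.64 + 60.98 + 180.46 + 281.82 = 887.89.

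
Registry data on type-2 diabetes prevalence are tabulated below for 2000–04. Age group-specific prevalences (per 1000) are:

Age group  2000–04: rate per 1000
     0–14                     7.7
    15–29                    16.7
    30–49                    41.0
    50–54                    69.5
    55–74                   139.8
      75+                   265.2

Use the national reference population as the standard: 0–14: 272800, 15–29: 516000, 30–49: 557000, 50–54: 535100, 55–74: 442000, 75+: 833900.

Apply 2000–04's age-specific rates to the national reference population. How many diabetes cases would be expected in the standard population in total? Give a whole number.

Expected diabetes cases = Σ (standard pop × age-specific rate ÷ 1000)
= 272800×7.7/1000 + 516000×16.7/1000 + 557000×41.0/1000 + 535100×69.5/1000 + 442000×139.8/1000 + 833900×265.2/1000
= 2100.56 + 8617.20 + 22837.00 + 37189.45 + 61791.60 + 221150.28 = 353686.09.

353686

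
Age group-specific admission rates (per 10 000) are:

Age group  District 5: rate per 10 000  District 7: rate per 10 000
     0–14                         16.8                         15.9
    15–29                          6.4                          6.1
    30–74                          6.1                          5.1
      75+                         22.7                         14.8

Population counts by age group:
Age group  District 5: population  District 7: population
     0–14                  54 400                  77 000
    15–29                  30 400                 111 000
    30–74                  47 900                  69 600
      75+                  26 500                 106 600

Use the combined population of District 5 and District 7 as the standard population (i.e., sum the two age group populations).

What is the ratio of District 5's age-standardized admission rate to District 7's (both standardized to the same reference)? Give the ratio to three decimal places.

1.241

Combined standard total = 523 400; weights = 0.2511, 0.2702, 0.2245, 0.2543.
District 5: 0.2511×16.8 + 0.2702×6.4 + 0.2245×6.1 + 0.2543×22.7 = 13.0887 per 10 000.
District 7: 0.2511×15.9 + 0.2702×6.1 + 0.2245×5.1 + 0.2543×14.8 = 10.5482 per 10 000.
Ratio = 13.0887 ÷ 10.5482 = 1.24084.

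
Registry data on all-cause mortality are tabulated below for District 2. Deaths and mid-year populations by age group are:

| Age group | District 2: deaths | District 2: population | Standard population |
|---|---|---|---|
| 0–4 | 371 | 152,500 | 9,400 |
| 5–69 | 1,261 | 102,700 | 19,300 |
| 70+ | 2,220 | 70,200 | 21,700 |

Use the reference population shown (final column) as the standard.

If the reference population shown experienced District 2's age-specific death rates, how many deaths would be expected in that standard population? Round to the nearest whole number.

946

Age-specific rates per 1,000 for District 2: 2.433, 12.278, 31.624.
Expected deaths = Σ (standard pop × age-specific rate ÷ 1,000)
= 9,400×2.433/1,000 + 19,300×12.278/1,000 + 21,700×31.624/1,000
= 22.87 + 236.97 + 686.24 = 946.08.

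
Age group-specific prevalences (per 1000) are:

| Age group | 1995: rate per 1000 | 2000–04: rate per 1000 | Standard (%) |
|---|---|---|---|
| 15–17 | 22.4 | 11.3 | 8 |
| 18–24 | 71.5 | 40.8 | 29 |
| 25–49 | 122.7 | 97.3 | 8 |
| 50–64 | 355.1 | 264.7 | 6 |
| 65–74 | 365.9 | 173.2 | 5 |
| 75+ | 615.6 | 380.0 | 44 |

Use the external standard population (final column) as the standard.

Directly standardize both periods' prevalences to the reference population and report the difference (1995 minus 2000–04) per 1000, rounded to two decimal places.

130.55

Standard weights: 0.08, 0.29, 0.08, 0.06, 0.05, 0.44.
1995: 0.0800×22.4 + 0.2900×71.5 + 0.0800×122.7 + 0.0600×355.1 + 0.0500×365.9 + 0.4400×615.6 = 342.8080 per 1000.
2000–04: 0.0800×11.3 + 0.2900×40.8 + 0.0800×97.3 + 0.0600×264.7 + 0.0500×173.2 + 0.4400×380.0 = 212.2620 per 1000.
Difference = 342.8080 − 212.2620 = 130.5460.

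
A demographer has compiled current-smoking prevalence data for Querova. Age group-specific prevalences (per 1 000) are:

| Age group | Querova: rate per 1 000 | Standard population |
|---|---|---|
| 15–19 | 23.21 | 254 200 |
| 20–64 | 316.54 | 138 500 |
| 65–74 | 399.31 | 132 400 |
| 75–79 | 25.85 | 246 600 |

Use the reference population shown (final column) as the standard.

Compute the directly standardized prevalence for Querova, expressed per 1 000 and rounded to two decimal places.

Standard total = 771 700; weights = 0.3294, 0.1795, 0.1716, 0.3196.
Standardized rate: 0.3294×23.21 + 0.1795×316.54 + 0.1716×399.31 + 0.3196×25.85 = 141.2259 per 1 000.

141.23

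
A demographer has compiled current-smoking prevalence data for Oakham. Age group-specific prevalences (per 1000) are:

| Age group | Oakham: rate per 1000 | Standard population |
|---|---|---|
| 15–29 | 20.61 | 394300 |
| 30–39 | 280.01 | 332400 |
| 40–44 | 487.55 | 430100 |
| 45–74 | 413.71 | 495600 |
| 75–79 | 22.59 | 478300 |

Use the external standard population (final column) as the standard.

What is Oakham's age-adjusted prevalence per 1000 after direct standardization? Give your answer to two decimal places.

Standard total = 2130700; weights = 0.1851, 0.1560, 0.2019, 0.2326, 0.2245.
Standardized rate: 0.1851×20.61 + 0.1560×280.01 + 0.2019×487.55 + 0.2326×413.71 + 0.2245×22.59 = 247.2129 per 1000.

247.21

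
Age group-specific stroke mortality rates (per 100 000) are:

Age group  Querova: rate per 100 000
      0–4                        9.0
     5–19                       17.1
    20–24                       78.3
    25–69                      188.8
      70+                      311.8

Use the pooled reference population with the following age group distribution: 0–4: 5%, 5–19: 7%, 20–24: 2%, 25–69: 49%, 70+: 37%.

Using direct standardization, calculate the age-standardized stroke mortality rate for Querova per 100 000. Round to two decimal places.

Standard weights: 0.05, 0.07, 0.02, 0.49, 0.37.
Standardized rate: 0.0500×9.0 + 0.0700×17.1 + 0.0200×78.3 + 0.4900×188.8 + 0.3700×311.8 = 211.0910 per 100 000.

211.09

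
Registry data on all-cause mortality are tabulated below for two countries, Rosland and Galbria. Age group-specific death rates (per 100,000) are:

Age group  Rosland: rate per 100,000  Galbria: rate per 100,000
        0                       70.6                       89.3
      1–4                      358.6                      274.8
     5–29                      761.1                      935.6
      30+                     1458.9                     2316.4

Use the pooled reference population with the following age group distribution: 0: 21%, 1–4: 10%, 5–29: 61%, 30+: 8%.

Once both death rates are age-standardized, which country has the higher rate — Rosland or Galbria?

Galbria

Standard weights: 0.21, 0.10, 0.61, 0.08.
Rosland: 0.2100×70.6 + 0.1000×358.6 + 0.6100×761.1 + 0.0800×1458.9 = 631.6690 per 100,000.
Galbria: 0.2100×89.3 + 0.1000×274.8 + 0.6100×935.6 + 0.0800×2316.4 = 802.2610 per 100,000.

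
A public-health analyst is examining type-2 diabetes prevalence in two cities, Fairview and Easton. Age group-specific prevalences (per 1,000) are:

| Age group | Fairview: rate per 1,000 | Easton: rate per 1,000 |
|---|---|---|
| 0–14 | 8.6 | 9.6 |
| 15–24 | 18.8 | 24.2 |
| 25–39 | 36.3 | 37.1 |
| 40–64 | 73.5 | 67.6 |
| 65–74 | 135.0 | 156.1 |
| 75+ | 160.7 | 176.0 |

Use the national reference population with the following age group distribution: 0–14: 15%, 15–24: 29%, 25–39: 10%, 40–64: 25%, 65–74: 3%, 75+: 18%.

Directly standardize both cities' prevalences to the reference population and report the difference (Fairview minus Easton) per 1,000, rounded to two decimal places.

-3.71

Standard weights: 0.15, 0.29, 0.10, 0.25, 0.03, 0.18.
Fairview: 0.1500×8.6 + 0.2900×18.8 + 0.1000×36.3 + 0.2500×73.5 + 0.0300×135.0 + 0.1800×160.7 = 61.7230 per 1,000.
Easton: 0.1500×9.6 + 0.2900×24.2 + 0.1000×37.1 + 0.2500×67.6 + 0.0300×156.1 + 0.1800×176.0 = 65.4310 per 1,000.
Difference = 61.7230 − 65.4310 = -3.7080.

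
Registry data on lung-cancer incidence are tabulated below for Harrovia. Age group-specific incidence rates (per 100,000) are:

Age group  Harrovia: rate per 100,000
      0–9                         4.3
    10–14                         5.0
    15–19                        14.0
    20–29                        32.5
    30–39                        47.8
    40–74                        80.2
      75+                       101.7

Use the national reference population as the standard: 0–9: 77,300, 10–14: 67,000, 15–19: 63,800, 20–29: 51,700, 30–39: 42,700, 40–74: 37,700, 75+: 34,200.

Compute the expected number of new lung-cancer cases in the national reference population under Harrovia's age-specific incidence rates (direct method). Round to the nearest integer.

118

Expected new lung-cancer cases = Σ (standard pop × age-specific rate ÷ 100,000)
= 77,300×4.3/100,000 + 67,000×5.0/100,000 + 63,800×14.0/100,000 + 51,700×32.5/100,000 + 42,700×47.8/100,000 + 37,700×80.2/100,000 + 34,200×101.7/100,000
= 3.32 + 3.35 + 8.93 + 16.80 + 20.41 + 30.24 + 34.78 = 117.84.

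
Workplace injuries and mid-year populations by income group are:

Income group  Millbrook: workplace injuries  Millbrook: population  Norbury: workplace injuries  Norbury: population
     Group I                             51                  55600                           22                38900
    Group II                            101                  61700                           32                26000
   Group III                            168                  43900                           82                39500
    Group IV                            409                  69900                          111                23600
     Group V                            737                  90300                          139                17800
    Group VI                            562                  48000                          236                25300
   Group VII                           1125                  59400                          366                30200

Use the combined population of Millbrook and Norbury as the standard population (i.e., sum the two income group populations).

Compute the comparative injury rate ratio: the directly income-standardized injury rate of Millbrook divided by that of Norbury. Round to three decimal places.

Income-specific rates per 10000 for Millbrook: 9.17, 16.37, 38.27, 58.51, 81.62, 117.08, 189.39.
For Norbury: 5.66, 12.31, 20.76, 47.03, 78.09, 93.28, 121.19.
Combined standard total = 630100; weights = 0.1500, 0.1392, 0.1324, 0.1484, 0.1716, 0.1163, 0.1422.
Millbrook: 0.1500×9.17 + 0.1392×16.37 + 0.1324×38.27 + 0.1484×58.51 + 0.1716×81.62 + 0.1163×117.08 + 0.1422×189.39 = 71.9562 per 10000.
Norbury: 0.1500×5.66 + 0.1392×12.31 + 0.1324×20.76 + 0.1484×47.03 + 0.1716×78.09 + 0.1163×93.28 + 0.1422×121.19 = 53.7703 per 10000.
Ratio = 71.9562 ÷ 53.7703 = 1.33822.

1.338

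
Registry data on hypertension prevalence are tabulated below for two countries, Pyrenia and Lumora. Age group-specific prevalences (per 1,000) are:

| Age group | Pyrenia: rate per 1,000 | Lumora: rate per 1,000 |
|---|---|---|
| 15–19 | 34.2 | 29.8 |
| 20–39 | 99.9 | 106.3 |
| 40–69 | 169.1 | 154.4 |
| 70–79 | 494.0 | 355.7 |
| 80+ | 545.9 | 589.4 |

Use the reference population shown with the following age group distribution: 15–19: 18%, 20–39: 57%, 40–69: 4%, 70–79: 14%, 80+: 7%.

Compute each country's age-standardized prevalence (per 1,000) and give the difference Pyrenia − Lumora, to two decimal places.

Standard weights: 0.18, 0.57, 0.04, 0.14, 0.07.
Pyrenia: 0.1800×34.2 + 0.5700×99.9 + 0.0400×169.1 + 0.1400×494.0 + 0.0700×545.9 = 177.2360 per 1,000.
Lumora: 0.1800×29.8 + 0.5700×106.3 + 0.0400×154.4 + 0.1400×355.7 + 0.0700×589.4 = 163.1870 per 1,000.
Difference = 177.2360 − 163.1870 = 14.0490.

14.05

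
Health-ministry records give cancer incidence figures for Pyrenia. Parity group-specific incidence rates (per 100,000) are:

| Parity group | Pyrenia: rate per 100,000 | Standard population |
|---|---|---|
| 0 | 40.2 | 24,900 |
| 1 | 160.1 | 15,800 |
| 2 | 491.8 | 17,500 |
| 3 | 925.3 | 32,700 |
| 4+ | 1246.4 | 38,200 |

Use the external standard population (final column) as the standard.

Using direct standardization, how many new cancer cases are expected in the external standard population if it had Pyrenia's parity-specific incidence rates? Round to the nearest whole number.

900

Expected new cancer cases = Σ (standard pop × parity-specific rate ÷ 100,000)
= 24,900×40.2/100,000 + 15,800×160.1/100,000 + 17,500×491.8/100,000 + 32,700×925.3/100,000 + 38,200×1246.4/100,000
= 10.01 + 25.30 + 86.06 + 302.57 + 476.12 = 900.07.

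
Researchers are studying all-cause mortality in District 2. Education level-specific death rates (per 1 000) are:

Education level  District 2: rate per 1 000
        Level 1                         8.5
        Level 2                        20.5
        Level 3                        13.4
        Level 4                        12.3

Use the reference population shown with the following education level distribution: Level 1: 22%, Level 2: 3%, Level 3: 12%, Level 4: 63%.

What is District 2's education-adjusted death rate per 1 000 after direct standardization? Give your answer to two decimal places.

Standard weights: 0.22, 0.03, 0.12, 0.63.
Standardized rate: 0.2200×8.5 + 0.0300×20.5 + 0.1200×13.4 + 0.6300×12.3 = 11.8420 per 1 000.

11.84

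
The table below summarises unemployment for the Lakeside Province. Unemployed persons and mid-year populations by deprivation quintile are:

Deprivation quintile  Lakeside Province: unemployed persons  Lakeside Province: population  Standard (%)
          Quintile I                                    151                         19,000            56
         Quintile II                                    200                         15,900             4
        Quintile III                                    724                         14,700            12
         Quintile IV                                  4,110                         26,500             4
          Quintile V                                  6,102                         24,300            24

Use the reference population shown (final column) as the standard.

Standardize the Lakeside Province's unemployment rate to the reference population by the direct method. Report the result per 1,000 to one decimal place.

Deprivation-specific rates per 1,000 for the Lakeside Province: 7.947, 12.579, 49.252, 155.094, 251.111.
Standard weights: 0.56, 0.04, 0.12, 0.04, 0.24.
Standardized rate: 0.5600×7.947 + 0.0400×12.579 + 0.1200×49.252 + 0.0400×155.094 + 0.2400×251.111 = 77.3343 per 1,000.

77.3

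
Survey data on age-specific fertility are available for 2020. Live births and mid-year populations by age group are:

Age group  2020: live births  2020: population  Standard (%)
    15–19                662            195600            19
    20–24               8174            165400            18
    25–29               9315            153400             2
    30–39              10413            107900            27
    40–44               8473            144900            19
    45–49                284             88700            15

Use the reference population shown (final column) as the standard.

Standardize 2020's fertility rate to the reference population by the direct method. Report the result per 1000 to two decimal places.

48.40

Age-specific rates per 1000 for 2020: 3.384, 49.420, 60.724, 96.506, 58.475, 3.202.
Standard weights: 0.19, 0.18, 0.02, 0.27, 0.19, 0.15.
Standardized rate: 0.1900×3.384 + 0.1800×49.420 + 0.0200×60.724 + 0.2700×96.506 + 0.1900×58.475 + 0.1500×3.202 = 48.4002 per 1000.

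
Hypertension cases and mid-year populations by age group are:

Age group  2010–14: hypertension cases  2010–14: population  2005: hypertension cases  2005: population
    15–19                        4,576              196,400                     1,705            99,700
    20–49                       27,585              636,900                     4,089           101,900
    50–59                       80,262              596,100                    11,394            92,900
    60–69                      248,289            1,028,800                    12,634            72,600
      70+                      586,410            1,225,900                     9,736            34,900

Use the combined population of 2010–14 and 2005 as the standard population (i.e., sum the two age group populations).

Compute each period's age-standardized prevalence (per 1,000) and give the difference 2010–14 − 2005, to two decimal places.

Age-specific rates per 1,000 for 2010–14: 23.299, 43.311, 134.645, 241.338, 478.351.
For 2005: 17.101, 40.128, 122.648, 174.022, 278.968.
Combined standard total = 4,086,100; weights = 0.0725, 0.1808, 0.1686, 0.2695, 0.3086.
2010–14: 0.0725×23.299 + 0.1808×43.311 + 0.1686×134.645 + 0.2695×241.338 + 0.3086×478.351 = 244.8747 per 1,000.
2005: 0.0725×17.101 + 0.1808×40.128 + 0.1686×122.648 + 0.2695×174.022 + 0.3086×278.968 = 162.1609 per 1,000.
Difference = 244.8747 − 162.1609 = 82.7138.

82.71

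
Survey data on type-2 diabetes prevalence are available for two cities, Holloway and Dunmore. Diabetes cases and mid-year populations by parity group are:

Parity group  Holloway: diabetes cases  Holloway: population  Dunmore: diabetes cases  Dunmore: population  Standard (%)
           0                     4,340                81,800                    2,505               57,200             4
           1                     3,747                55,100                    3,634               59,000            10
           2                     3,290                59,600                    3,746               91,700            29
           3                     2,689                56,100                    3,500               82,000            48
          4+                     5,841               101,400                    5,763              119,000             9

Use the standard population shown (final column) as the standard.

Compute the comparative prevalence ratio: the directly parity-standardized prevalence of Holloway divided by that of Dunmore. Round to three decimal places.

1.191

Parity-specific rates per 1,000 for Holloway: 53.056, 68.004, 55.201, 47.932, 57.604.
For Dunmore: 43.794, 61.593, 40.851, 42.683, 48.429.
Standard weights: 0.04, 0.10, 0.29, 0.48, 0.09.
Holloway: 0.0400×53.056 + 0.1000×68.004 + 0.2900×55.201 + 0.4800×47.932 + 0.0900×57.604 = 53.1228 per 1,000.
Dunmore: 0.0400×43.794 + 0.1000×61.593 + 0.2900×40.851 + 0.4800×42.683 + 0.0900×48.429 = 44.6041 per 1,000.
Ratio = 53.1228 ÷ 44.6041 = 1.19098.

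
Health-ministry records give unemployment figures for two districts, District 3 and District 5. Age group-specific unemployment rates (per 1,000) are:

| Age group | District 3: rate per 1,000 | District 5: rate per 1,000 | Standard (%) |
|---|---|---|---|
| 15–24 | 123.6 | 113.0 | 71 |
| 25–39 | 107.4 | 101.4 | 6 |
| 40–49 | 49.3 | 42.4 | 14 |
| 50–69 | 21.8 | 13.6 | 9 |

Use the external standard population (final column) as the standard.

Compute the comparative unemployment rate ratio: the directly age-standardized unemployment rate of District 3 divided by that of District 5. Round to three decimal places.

Standard weights: 0.71, 0.06, 0.14, 0.09.
District 3: 0.7100×123.6 + 0.0600×107.4 + 0.1400×49.3 + 0.0900×21.8 = 103.0640 per 1,000.
District 5: 0.7100×113.0 + 0.0600×101.4 + 0.1400×42.4 + 0.0900×13.6 = 93.4740 per 1,000.
Ratio = 103.0640 ÷ 93.4740 = 1.10260.

1.103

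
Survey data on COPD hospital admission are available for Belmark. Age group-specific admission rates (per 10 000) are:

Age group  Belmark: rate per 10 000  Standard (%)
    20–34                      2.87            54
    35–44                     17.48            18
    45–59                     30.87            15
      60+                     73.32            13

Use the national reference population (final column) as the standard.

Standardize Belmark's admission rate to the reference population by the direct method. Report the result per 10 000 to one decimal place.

18.9

Standard weights: 0.54, 0.18, 0.15, 0.13.
Standardized rate: 0.5400×2.87 + 0.1800×17.48 + 0.1500×30.87 + 0.1300×73.32 = 18.8583 per 10 000.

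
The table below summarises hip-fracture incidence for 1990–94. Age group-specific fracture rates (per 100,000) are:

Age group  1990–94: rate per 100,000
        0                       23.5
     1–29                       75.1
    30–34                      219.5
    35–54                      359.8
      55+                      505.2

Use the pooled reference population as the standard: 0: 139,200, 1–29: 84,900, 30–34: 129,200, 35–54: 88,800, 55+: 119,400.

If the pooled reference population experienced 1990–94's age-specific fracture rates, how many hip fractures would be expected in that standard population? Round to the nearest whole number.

Expected hip fractures = Σ (standard pop × age-specific rate ÷ 100,000)
= 139,200×23.5/100,000 + 84,900×75.1/100,000 + 129,200×219.5/100,000 + 88,800×359.8/100,000 + 119,400×505.2/100,000
= 32.71 + 63.76 + 283.59 + 319.50 + 603.21 = 1302.78.

1303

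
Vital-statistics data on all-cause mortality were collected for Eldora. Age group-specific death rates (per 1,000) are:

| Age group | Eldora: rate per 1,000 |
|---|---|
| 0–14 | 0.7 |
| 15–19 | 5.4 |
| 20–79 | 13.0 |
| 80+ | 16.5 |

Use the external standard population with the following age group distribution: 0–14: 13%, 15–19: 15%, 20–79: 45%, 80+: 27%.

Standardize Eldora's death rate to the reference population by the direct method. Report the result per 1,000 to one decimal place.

11.2

Standard weights: 0.13, 0.15, 0.45, 0.27.
Standardized rate: 0.1300×0.7 + 0.1500×5.4 + 0.4500×13.0 + 0.2700×16.5 = 11.2060 per 1,000.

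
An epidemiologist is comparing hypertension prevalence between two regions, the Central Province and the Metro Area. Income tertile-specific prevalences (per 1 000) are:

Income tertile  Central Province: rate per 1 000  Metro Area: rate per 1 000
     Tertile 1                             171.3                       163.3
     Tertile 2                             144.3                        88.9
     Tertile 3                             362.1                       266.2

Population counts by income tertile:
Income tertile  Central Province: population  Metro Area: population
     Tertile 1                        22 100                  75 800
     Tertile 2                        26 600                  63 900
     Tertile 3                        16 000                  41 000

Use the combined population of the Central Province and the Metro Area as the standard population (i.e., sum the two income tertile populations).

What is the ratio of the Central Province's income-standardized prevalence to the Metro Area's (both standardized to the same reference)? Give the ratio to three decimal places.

1.287

Combined standard total = 245 400; weights = 0.3989, 0.3688, 0.2323.
The Central Province: 0.3989×171.3 + 0.3688×144.3 + 0.2323×362.1 = 205.6606 per 1 000.
The Metro Area: 0.3989×163.3 + 0.3688×88.9 + 0.2323×266.2 = 159.7633 per 1 000.
Ratio = 205.6606 ÷ 159.7633 = 1.28728.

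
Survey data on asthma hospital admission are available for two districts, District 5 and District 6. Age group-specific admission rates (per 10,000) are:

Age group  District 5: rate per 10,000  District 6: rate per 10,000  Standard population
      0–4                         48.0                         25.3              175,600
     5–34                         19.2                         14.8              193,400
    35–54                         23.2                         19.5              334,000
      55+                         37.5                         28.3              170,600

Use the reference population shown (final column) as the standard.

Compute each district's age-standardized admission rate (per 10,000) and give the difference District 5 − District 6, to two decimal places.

Standard total = 873,600; weights = 0.2010, 0.2214, 0.3823, 0.1953.
District 5: 0.2010×48.0 + 0.2214×19.2 + 0.3823×23.2 + 0.1953×37.5 = 30.0920 per 10,000.
District 6: 0.2010×25.3 + 0.2214×14.8 + 0.3823×19.5 + 0.1953×28.3 = 21.3438 per 10,000.
Difference = 30.0920 − 21.3438 = 8.7482.

8.75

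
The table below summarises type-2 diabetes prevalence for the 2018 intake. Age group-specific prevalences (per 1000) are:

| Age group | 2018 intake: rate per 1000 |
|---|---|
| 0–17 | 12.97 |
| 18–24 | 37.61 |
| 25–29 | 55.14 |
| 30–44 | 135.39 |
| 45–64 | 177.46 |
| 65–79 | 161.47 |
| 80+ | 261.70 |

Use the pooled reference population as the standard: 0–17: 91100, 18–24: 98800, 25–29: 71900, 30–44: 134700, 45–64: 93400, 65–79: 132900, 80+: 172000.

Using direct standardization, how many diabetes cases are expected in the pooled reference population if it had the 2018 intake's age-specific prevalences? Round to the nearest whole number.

110146

Expected diabetes cases = Σ (standard pop × age-specific rate ÷ 1000)
= 91100×12.97/1000 + 98800×37.61/1000 + 71900×55.14/1000 + 134700×135.39/1000 + 93400×177.46/1000 + 132900×161.47/1000 + 172000×261.70/1000
= 1181.57 + 3715.87 + 3964.57 + 18237.03 + 16574.76 + 21459.36 + 45012.40 = 110145.56.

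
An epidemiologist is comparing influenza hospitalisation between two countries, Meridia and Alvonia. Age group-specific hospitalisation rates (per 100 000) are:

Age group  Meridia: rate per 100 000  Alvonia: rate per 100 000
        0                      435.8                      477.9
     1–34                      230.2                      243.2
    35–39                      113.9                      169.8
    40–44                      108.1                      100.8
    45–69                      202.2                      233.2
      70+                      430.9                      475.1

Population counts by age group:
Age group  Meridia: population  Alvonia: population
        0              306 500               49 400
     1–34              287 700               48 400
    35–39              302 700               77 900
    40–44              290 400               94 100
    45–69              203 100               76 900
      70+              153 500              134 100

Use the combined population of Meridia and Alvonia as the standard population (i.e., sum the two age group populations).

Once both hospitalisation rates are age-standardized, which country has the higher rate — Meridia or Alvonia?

Combined standard total = 2 024 700; weights = 0.1758, 0.1660, 0.1880, 0.1899, 0.1383, 0.1420.
Meridia: 0.1758×435.8 + 0.1660×230.2 + 0.1880×113.9 + 0.1899×108.1 + 0.1383×202.2 + 0.1420×430.9 = 245.9273 per 100 000.
Alvonia: 0.1758×477.9 + 0.1660×243.2 + 0.1880×169.8 + 0.1899×100.8 + 0.1383×233.2 + 0.1420×475.1 = 275.1728 per 100 000.

Alvonia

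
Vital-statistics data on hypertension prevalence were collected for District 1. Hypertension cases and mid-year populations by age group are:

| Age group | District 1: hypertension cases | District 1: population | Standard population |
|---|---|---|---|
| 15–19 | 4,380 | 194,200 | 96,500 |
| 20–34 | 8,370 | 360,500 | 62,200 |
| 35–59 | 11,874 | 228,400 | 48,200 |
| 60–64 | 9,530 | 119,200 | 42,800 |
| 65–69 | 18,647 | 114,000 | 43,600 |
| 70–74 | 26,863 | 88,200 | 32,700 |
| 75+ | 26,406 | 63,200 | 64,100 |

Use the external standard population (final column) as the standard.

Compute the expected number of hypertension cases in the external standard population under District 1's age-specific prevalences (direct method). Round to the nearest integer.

Age-specific rates per 1,000 for District 1: 22.554, 23.218, 51.988, 79.950, 163.570, 304.569, 417.816.
Expected hypertension cases = Σ (standard pop × age-specific rate ÷ 1,000)
= 96,500×22.554/1,000 + 62,200×23.218/1,000 + 48,200×51.988/1,000 + 42,800×79.950/1,000 + 43,600×163.570/1,000 + 32,700×304.569/1,000 + 64,100×417.816/1,000
= 2176.47 + 1444.14 + 2505.81 + 3421.85 + 7131.66 + 9959.41 + 26782.03 = 53421.37.

53421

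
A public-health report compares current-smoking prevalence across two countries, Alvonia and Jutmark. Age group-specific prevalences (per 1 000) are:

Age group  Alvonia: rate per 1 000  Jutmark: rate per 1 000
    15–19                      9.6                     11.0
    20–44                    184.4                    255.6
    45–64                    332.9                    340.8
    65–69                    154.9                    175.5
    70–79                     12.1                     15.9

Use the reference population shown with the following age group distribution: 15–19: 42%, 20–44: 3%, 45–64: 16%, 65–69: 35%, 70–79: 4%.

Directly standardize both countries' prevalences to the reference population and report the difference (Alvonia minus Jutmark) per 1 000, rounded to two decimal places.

-11.35

Standard weights: 0.42, 0.03, 0.16, 0.35, 0.04.
Alvonia: 0.4200×9.6 + 0.0300×184.4 + 0.1600×332.9 + 0.3500×154.9 + 0.0400×12.1 = 117.5270 per 1 000.
Jutmark: 0.4200×11.0 + 0.0300×255.6 + 0.1600×340.8 + 0.3500×175.5 + 0.0400×15.9 = 128.8770 per 1 000.
Difference = 117.5270 − 128.8770 = -11.3500.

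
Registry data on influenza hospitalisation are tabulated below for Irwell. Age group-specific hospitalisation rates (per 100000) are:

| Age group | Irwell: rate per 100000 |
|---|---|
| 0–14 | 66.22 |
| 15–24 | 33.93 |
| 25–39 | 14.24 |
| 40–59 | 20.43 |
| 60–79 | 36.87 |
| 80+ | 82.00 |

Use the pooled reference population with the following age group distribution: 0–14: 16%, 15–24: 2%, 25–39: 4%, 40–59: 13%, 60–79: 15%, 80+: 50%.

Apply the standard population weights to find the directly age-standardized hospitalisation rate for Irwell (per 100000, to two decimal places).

61.03

Standard weights: 0.16, 0.02, 0.04, 0.13, 0.15, 0.50.
Standardized rate: 0.1600×66.22 + 0.0200×33.93 + 0.0400×14.24 + 0.1300×20.43 + 0.1500×36.87 + 0.5000×82.00 = 61.0298 per 100000.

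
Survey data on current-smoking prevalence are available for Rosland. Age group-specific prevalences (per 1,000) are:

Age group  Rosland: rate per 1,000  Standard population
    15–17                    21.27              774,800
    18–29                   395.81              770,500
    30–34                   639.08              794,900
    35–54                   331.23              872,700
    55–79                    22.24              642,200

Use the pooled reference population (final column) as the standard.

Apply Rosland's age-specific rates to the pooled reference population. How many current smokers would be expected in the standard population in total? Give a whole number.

1132803

Expected current smokers = Σ (standard pop × age-specific rate ÷ 1,000)
= 774,800×21.27/1,000 + 770,500×395.81/1,000 + 794,900×639.08/1,000 + 872,700×331.23/1,000 + 642,200×22.24/1,000
= 16480.00 + 304971.60 + 508004.69 + 289064.42 + 14282.53 = 1132803.24.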